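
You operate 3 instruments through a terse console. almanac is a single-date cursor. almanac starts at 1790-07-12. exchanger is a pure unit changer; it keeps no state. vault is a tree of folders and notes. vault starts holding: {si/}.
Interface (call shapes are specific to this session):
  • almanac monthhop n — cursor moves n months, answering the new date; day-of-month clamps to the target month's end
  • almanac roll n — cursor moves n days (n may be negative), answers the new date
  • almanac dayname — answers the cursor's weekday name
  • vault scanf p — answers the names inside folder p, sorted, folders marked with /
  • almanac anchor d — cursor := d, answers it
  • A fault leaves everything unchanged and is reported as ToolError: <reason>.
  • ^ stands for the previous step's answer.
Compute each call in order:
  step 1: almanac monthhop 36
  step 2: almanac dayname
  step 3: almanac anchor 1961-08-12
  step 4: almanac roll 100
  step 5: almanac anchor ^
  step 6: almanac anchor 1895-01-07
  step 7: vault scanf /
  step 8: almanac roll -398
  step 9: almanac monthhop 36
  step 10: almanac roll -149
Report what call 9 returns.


> almanac monthhop n='36'
:: 1793-07-12
> almanac dayname
:: Friday
> almanac anchor d='1961-08-12'
:: 1961-08-12
> almanac roll n='100'
:: 1961-11-20
> almanac anchor d='^'
:: 1961-11-20
> almanac anchor d='1895-01-07'
:: 1895-01-07
> vault scanf p='/'
:: [si/]
> almanac roll n='-398'
:: 1893-12-05
> almanac monthhop n='36'
:: 1896-12-05
> almanac roll n='-149'
:: 1896-07-09

Answer: 1896-12-05


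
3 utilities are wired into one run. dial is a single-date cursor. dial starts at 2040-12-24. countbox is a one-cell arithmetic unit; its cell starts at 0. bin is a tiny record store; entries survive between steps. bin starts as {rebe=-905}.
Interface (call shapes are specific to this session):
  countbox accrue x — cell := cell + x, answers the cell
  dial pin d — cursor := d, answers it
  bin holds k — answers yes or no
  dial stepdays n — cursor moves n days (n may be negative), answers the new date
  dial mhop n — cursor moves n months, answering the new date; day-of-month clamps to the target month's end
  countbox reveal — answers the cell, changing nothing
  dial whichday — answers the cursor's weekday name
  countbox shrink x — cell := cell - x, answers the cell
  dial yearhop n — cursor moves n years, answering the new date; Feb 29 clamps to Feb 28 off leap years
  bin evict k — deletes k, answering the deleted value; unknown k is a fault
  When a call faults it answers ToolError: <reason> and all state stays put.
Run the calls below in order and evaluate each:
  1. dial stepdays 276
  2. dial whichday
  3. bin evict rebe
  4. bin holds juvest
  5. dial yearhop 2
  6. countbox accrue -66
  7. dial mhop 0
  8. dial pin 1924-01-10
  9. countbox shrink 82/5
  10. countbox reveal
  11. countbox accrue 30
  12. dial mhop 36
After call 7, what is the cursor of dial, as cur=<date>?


Answer: cur=2043-09-26

Derivation:
Then dial stepdays passing n='276', which returns 2041-09-26.
Invoking dial whichday(), → Thursday.
Now I run bin evict passing k='rebe', — result: -905.
I call bin holds passing k='juvest', which returns no.
Using dial yearhop passing n='2', which returns 2043-09-26.
Using countbox accrue passing x='-66', and get -66.
Now I run dial mhop passing n='0', and see 2043-09-26.
Using dial pin passing d='1924-01-10', — result: 1924-01-10.
Invoking countbox shrink passing x='82/5', which returns -412/5.
Then countbox reveal, and observe -412/5.
I call countbox accrue passing x='30', which returns -262/5.
Next I call dial mhop passing n='36', — result: 1927-01-10.


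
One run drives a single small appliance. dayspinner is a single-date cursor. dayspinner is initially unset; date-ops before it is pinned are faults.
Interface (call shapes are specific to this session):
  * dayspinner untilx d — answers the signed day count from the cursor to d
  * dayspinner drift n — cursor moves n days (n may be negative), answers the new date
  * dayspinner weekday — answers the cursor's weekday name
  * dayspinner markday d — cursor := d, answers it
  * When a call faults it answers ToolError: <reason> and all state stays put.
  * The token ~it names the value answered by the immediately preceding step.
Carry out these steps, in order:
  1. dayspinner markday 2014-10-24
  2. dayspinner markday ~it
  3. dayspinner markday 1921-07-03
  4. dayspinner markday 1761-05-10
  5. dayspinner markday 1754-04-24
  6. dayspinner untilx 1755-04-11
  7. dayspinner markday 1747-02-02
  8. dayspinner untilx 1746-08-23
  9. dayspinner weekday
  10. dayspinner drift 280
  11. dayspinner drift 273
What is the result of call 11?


==> dayspinner markday(d: 2014-10-24)
<== 2014-10-24
==> dayspinner markday(d: ~it)
<== 2014-10-24
==> dayspinner markday(d: 1921-07-03)
<== 1921-07-03
==> dayspinner markday(d: 1761-05-10)
<== 1761-05-10
==> dayspinner markday(d: 1754-04-24)
<== 1754-04-24
==> dayspinner untilx(d: 1755-04-11)
<== 352
==> dayspinner markday(d: 1747-02-02)
<== 1747-02-02
==> dayspinner untilx(d: 1746-08-23)
<== -163
==> dayspinner weekday()
<== Thursday
==> dayspinner drift(n: 280)
<== 1747-11-09
==> dayspinner drift(n: 273)
<== 1748-08-08

Answer: 1748-08-08


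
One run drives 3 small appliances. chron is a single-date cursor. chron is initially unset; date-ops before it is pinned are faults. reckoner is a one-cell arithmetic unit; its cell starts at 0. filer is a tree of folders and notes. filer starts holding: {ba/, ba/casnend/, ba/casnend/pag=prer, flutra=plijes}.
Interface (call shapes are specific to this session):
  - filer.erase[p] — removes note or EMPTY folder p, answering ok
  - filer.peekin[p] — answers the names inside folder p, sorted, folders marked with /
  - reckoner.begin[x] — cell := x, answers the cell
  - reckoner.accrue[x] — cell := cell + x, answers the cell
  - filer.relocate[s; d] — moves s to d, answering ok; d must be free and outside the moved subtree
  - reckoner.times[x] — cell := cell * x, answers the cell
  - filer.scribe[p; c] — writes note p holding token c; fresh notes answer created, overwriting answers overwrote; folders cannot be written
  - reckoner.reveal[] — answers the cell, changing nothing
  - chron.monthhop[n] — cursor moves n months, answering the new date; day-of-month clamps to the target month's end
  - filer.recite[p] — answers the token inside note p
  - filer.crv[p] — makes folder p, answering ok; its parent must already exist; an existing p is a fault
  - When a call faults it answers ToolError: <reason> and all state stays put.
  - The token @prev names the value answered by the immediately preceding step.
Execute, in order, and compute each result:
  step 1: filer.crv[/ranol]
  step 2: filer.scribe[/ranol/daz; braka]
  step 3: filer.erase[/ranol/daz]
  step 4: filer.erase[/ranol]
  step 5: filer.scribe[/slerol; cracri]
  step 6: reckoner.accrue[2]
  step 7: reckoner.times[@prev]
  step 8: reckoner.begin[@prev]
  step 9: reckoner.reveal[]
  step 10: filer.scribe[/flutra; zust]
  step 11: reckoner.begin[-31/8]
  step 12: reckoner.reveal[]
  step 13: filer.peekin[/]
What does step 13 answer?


Answer: [ba/, flutra, slerol]

Derivation:
==> filer.crv(p→/ranol)
<== ok
==> filer.scribe(p→/ranol/daz, c→braka)
<== created
==> filer.erase(p→/ranol/daz)
<== ok
==> filer.erase(p→/ranol)
<== ok
==> filer.scribe(p→/slerol, c→cracri)
<== created
==> reckoner.accrue(x→2)
<== 2
==> reckoner.times(x→@prev)
<== 4
==> reckoner.begin(x→@prev)
<== 4
==> reckoner.reveal()
<== 4
==> filer.scribe(p→/flutra, c→zust)
<== overwrote
==> reckoner.begin(x→-31/8)
<== -31/8
==> reckoner.reveal()
<== -31/8
==> filer.peekin(p→/)
<== [ba/, flutra, slerol]


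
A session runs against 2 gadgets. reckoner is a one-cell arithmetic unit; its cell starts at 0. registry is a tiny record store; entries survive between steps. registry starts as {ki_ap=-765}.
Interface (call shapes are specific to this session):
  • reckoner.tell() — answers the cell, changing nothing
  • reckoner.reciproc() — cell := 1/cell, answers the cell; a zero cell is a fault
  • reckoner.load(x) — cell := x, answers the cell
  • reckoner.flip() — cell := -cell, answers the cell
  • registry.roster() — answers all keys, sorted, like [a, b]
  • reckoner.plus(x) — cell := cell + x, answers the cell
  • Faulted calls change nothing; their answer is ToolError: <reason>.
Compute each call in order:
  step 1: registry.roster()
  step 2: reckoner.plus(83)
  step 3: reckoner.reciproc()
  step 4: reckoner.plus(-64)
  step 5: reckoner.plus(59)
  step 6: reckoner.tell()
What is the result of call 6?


CALL roster[]
RET  [ki_ap]
CALL plus[83]
RET  83
CALL reciproc[]
RET  1/83
CALL plus[-64]
RET  -5311/83
CALL plus[59]
RET  -414/83
CALL tell[]
RET  -414/83

Answer: -414/83


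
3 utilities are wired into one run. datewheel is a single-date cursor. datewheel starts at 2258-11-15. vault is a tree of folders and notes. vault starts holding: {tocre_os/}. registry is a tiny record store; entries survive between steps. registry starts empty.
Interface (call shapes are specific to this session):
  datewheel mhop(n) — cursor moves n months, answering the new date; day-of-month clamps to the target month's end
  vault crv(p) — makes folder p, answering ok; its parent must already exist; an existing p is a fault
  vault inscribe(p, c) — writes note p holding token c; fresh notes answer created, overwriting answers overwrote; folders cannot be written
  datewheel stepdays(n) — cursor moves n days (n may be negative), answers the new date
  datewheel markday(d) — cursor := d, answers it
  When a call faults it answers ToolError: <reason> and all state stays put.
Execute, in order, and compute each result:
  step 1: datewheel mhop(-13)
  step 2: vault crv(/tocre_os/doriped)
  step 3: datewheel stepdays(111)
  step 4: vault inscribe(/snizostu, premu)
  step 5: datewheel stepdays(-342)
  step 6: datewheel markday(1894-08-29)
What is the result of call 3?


Answer: 2258-02-03

Derivation:
>>> datewheel mhop n='-13'
  2257-10-15
>>> vault crv p='/tocre_os/doriped'
  ok
>>> datewheel stepdays n='111'
  2258-02-03
>>> vault inscribe p='/snizostu' c='premu'
  created
>>> datewheel stepdays n='-342'
  2257-02-26
>>> datewheel markday d='1894-08-29'
  1894-08-29


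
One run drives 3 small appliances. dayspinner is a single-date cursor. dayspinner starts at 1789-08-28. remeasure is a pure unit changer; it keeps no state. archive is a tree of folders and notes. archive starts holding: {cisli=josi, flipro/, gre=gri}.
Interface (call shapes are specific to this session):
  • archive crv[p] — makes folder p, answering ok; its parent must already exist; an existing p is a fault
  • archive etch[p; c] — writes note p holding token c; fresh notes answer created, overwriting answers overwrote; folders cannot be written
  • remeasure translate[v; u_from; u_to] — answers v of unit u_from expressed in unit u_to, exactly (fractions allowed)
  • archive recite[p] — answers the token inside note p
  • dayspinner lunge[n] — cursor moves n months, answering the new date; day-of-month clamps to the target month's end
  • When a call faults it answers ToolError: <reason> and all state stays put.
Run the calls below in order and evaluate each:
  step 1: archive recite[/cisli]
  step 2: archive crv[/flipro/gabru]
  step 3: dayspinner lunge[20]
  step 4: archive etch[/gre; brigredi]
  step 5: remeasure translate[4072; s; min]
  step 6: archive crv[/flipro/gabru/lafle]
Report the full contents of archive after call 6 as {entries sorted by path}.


-> archive recite(p: /cisli)
<- josi
-> archive crv(p: /flipro/gabru)
<- ok
-> dayspinner lunge(n: 20)
<- 1791-04-28
-> archive etch(p: /gre, c: brigredi)
<- overwrote
-> remeasure translate(v: 4072, u_from: s, u_to: min)
<- 1018/15
-> archive crv(p: /flipro/gabru/lafle)
<- ok

Answer: {cisli=josi, flipro/, flipro/gabru/, flipro/gabru/lafle/, gre=brigredi}


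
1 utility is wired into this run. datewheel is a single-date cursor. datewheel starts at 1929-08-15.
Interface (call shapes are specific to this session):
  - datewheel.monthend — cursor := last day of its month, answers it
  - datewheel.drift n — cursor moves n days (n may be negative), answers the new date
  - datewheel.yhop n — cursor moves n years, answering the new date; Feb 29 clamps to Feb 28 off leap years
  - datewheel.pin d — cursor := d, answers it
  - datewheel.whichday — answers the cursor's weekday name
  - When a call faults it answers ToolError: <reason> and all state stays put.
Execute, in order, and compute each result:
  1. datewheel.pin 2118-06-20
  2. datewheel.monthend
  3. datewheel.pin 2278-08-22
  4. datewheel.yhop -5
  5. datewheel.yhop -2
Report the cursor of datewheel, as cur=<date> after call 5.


-> pin(d=2118-06-20)
<- 2118-06-20
-> monthend()
<- 2118-06-30
-> pin(d=2278-08-22)
<- 2278-08-22
-> yhop(n=-5)
<- 2273-08-22
-> yhop(n=-2)
<- 2271-08-22

Answer: cur=2271-08-22


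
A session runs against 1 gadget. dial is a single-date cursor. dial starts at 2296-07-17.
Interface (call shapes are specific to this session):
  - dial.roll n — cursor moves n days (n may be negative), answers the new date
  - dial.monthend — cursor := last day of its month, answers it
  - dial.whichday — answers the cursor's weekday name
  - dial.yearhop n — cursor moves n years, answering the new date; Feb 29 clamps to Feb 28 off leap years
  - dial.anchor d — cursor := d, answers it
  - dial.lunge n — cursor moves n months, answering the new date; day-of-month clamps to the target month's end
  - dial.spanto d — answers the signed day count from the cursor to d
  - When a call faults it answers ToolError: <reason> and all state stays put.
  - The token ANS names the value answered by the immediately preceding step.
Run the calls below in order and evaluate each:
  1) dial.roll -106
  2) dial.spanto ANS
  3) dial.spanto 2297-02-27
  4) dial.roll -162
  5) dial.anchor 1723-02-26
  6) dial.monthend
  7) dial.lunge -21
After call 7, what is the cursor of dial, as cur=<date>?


Invoking dial.roll passing n=-106, → 2296-04-02.
I call dial.spanto passing d=ANS, and observe 0.
Calling dial.spanto passing d=2297-02-27, and get 331.
I use dial.roll passing n=-162: 2295-10-23.
I call dial.anchor passing d=1723-02-26, giving 1723-02-26.
I use dial.monthend, yielding 1723-02-28.
Invoking dial.lunge passing n=-21, which returns 1721-05-28.

Answer: cur=1721-05-28


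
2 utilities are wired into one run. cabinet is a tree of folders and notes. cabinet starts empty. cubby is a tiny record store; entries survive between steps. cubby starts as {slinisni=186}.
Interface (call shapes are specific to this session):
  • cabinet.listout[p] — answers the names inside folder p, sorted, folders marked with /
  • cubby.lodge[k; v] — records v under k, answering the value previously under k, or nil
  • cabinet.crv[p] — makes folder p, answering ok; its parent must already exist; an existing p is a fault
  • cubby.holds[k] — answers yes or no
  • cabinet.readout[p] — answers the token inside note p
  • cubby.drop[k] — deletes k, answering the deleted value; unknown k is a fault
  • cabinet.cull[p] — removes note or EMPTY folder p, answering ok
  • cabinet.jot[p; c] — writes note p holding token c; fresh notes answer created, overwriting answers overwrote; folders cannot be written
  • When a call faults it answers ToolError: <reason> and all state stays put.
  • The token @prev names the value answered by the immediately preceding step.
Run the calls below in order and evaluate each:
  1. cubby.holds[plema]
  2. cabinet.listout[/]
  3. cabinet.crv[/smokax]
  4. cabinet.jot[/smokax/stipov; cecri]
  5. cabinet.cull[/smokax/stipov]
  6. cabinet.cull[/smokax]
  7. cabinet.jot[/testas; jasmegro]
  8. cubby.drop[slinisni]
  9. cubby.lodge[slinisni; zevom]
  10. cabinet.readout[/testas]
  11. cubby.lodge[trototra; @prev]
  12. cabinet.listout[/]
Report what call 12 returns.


-> cubby.holds(k='plema')
<- no
-> cabinet.listout(p='/')
<- []
-> cabinet.crv(p='/smokax')
<- ok
-> cabinet.jot(p='/smokax/stipov', c='cecri')
<- created
-> cabinet.cull(p='/smokax/stipov')
<- ok
-> cabinet.cull(p='/smokax')
<- ok
-> cabinet.jot(p='/testas', c='jasmegro')
<- created
-> cubby.drop(k='slinisni')
<- 186
-> cubby.lodge(k='slinisni', v='zevom')
<- nil
-> cabinet.readout(p='/testas')
<- jasmegro
-> cubby.lodge(k='trototra', v='@prev')
<- nil
-> cabinet.listout(p='/')
<- [testas]

Answer: [testas]


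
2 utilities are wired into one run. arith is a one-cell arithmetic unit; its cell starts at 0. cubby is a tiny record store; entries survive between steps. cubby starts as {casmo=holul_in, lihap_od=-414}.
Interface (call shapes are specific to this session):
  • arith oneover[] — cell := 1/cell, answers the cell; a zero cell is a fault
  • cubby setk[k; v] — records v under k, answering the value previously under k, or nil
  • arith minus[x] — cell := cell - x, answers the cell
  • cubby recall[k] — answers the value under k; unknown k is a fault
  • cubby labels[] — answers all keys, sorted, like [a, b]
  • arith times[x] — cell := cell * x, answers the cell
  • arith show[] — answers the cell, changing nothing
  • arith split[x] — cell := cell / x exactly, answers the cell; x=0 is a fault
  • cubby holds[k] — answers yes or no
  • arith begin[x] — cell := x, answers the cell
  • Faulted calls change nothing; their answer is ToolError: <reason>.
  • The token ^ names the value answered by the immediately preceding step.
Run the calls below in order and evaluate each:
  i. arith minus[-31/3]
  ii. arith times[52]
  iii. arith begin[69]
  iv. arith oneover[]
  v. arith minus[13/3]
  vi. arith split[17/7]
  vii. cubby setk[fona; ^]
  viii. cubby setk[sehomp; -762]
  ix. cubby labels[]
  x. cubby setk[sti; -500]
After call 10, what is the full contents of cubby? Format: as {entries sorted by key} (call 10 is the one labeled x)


→ arith minus(x='-31/3')
← 31/3
→ arith times(x='52')
← 1612/3
→ arith begin(x='69')
← 69
→ arith oneover()
← 1/69
→ arith minus(x='13/3')
← -298/69
→ arith split(x='17/7')
← -2086/1173
→ cubby setk(k='fona', v='^')
← nil
→ cubby setk(k='sehomp', v='-762')
← nil
→ cubby labels()
← [casmo, fona, lihap_od, sehomp]
→ cubby setk(k='sti', v='-500')
← nil

Answer: {casmo=holul_in, fona=-2086/1173, lihap_od=-414, sehomp=-762, sti=-500}


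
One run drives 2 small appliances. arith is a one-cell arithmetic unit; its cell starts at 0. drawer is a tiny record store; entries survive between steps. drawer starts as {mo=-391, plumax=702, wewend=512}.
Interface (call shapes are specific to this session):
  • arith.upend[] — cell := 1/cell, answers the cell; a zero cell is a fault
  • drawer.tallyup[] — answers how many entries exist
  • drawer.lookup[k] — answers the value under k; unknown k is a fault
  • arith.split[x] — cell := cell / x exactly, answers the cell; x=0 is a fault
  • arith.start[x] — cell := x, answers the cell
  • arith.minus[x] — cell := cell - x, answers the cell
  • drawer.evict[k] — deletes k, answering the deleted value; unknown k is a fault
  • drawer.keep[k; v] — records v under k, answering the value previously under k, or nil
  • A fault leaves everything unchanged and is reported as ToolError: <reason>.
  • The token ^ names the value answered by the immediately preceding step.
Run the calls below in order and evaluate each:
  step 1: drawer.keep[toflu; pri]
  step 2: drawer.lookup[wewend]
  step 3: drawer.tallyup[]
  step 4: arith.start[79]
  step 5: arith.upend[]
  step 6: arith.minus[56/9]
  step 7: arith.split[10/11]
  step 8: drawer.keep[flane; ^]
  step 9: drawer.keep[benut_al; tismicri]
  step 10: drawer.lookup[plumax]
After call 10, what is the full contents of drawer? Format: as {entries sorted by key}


==> drawer.keep(k: toflu, v: pri)
<== nil
==> drawer.lookup(k: wewend)
<== 512
==> drawer.tallyup()
<== 4
==> arith.start(x: 79)
<== 79
==> arith.upend()
<== 1/79
==> arith.minus(x: 56/9)
<== -4415/711
==> arith.split(x: 10/11)
<== -9713/1422
==> drawer.keep(k: flane, v: ^)
<== nil
==> drawer.keep(k: benut_al, v: tismicri)
<== nil
==> drawer.lookup(k: plumax)
<== 702

Answer: {benut_al=tismicri, flane=-9713/1422, mo=-391, plumax=702, toflu=pri, wewend=512}


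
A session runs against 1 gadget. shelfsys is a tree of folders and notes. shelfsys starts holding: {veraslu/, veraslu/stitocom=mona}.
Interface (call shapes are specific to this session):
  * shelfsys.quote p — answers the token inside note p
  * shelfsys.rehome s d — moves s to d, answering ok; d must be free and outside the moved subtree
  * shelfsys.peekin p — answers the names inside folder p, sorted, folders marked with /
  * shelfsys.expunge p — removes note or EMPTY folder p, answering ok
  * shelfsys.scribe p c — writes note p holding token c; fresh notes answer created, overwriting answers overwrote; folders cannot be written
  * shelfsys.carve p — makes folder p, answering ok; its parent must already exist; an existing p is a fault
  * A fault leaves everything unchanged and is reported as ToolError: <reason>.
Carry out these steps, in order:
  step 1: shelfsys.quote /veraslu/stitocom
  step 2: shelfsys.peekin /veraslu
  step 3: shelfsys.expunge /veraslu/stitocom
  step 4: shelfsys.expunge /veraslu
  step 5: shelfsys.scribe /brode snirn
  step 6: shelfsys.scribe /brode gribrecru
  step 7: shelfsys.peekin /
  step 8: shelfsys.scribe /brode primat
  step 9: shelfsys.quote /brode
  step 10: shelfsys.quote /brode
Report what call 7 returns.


·→ quote(p: /veraslu/stitocom)
·← mona
·→ peekin(p: /veraslu)
·← [stitocom]
·→ expunge(p: /veraslu/stitocom)
·← ok
·→ expunge(p: /veraslu)
·← ok
·→ scribe(p: /brode, c: snirn)
·← created
·→ scribe(p: /brode, c: gribrecru)
·← overwrote
·→ peekin(p: /)
·← [brode]
·→ scribe(p: /brode, c: primat)
·← overwrote
·→ quote(p: /brode)
·← primat
·→ quote(p: /brode)
·← primat

Answer: [brode]


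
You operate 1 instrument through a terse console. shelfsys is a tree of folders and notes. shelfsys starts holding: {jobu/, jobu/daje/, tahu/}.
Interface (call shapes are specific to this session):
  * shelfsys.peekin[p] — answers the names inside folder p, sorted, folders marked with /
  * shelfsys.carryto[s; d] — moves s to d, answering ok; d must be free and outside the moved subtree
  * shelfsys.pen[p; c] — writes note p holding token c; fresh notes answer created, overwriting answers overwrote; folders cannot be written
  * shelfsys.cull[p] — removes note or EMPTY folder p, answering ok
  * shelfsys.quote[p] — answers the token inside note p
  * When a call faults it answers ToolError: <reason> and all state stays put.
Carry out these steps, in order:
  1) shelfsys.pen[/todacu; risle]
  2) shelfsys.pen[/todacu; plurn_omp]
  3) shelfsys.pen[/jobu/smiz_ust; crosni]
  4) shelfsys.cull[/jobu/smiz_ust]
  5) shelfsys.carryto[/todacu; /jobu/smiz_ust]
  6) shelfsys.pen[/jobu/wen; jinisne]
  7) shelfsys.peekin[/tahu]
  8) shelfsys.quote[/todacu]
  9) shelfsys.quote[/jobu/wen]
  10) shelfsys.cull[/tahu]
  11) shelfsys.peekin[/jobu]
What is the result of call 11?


Answer: [daje/, smiz_ust, wen]

Derivation:
Step: shelfsys.pen[/todacu; risle]
Result: created
Step: shelfsys.pen[/todacu; plurn_omp]
Result: overwrote
Step: shelfsys.pen[/jobu/smiz_ust; crosni]
Result: created
Step: shelfsys.cull[/jobu/smiz_ust]
Result: ok
Step: shelfsys.carryto[/todacu; /jobu/smiz_ust]
Result: ok
Step: shelfsys.pen[/jobu/wen; jinisne]
Result: created
Step: shelfsys.peekin[/tahu]
Result: []
Step: shelfsys.quote[/todacu]
Result: ToolError: not found
Step: shelfsys.quote[/jobu/wen]
Result: jinisne
Step: shelfsys.cull[/tahu]
Result: ok
Step: shelfsys.peekin[/jobu]
Result: [daje/, smiz_ust, wen]


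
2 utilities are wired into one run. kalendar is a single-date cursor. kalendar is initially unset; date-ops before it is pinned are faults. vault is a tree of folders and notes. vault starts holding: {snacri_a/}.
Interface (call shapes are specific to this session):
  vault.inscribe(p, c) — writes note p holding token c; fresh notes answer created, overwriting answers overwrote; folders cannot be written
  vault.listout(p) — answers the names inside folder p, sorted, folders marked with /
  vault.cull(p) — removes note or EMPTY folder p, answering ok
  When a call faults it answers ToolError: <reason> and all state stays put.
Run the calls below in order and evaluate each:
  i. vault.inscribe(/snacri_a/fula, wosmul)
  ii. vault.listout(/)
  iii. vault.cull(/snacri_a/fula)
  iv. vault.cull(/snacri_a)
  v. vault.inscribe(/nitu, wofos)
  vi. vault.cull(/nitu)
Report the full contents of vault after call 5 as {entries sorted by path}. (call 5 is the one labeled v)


→ vault.inscribe(p='/snacri_a/fula', c='wosmul')
← created
→ vault.listout(p='/')
← [snacri_a/]
→ vault.cull(p='/snacri_a/fula')
← ok
→ vault.cull(p='/snacri_a')
← ok
→ vault.inscribe(p='/nitu', c='wofos')
← created
→ vault.cull(p='/nitu')
← ok

Answer: {nitu=wofos}


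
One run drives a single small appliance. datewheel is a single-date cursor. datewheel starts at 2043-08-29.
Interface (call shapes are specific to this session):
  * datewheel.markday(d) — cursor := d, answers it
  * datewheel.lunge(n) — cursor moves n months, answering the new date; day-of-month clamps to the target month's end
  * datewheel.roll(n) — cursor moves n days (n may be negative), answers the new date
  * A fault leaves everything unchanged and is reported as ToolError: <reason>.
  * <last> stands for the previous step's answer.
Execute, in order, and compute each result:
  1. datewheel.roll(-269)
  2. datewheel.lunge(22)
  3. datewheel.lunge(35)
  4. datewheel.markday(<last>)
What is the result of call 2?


Answer: 2044-10-03

Derivation:
! roll(-269) == 2042-12-03
! lunge(22) == 2044-10-03
! lunge(35) == 2047-09-03
! markday(<last>) == 2047-09-03


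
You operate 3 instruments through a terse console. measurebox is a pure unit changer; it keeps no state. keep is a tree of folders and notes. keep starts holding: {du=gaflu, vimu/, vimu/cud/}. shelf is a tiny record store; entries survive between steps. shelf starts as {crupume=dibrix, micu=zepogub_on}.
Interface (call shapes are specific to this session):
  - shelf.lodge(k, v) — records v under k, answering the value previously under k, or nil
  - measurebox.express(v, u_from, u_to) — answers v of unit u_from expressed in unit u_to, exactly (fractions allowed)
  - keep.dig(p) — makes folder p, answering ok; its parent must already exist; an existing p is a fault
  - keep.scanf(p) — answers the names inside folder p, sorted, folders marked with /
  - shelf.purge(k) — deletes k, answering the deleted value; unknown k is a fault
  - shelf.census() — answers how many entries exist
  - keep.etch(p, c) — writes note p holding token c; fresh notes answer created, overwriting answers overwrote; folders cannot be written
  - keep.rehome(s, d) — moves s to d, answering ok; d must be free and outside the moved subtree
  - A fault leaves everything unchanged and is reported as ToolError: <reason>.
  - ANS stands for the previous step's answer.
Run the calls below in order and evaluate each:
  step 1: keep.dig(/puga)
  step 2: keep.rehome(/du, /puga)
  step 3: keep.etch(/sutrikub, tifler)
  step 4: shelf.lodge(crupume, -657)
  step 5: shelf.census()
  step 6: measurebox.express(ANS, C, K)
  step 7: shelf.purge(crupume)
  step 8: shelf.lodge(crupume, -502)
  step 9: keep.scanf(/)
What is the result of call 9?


! 1. keep.dig(/puga) == ok
! 2. keep.rehome(/du, /puga) == ToolError: exists
! 3. keep.etch(/sutrikub, tifler) == created
! 4. shelf.lodge(crupume, -657) == dibrix
! 5. shelf.census() == 2
! 6. measurebox.express(ANS, C, K) == 5503/20
! 7. shelf.purge(crupume) == -657
! 8. shelf.lodge(crupume, -502) == nil
! 9. keep.scanf(/) == [du, puga/, sutrikub, vimu/]

Answer: [du, puga/, sutrikub, vimu/]


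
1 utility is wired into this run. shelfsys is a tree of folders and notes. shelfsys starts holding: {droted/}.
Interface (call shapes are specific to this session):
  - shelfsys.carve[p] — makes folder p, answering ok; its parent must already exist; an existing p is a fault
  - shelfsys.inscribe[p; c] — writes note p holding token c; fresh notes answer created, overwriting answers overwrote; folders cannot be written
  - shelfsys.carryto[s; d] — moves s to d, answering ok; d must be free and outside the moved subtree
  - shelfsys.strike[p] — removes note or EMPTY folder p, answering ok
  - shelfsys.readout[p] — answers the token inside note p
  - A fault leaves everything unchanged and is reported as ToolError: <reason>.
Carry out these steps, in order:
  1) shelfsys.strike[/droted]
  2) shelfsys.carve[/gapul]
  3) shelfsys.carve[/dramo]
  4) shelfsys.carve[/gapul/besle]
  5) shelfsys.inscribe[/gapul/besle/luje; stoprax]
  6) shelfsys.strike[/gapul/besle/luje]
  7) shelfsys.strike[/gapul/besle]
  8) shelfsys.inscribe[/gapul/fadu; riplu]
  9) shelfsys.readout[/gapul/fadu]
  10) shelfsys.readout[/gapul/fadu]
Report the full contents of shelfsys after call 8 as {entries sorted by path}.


Answer: {dramo/, gapul/, gapul/fadu=riplu}

Derivation:
>> shelfsys.strike(p: /droted)
<< ok
>> shelfsys.carve(p: /gapul)
<< ok
>> shelfsys.carve(p: /dramo)
<< ok
>> shelfsys.carve(p: /gapul/besle)
<< ok
>> shelfsys.inscribe(p: /gapul/besle/luje, c: stoprax)
<< created
>> shelfsys.strike(p: /gapul/besle/luje)
<< ok
>> shelfsys.strike(p: /gapul/besle)
<< ok
>> shelfsys.inscribe(p: /gapul/fadu, c: riplu)
<< created
>> shelfsys.readout(p: /gapul/fadu)
<< riplu
>> shelfsys.readout(p: /gapul/fadu)
<< riplu


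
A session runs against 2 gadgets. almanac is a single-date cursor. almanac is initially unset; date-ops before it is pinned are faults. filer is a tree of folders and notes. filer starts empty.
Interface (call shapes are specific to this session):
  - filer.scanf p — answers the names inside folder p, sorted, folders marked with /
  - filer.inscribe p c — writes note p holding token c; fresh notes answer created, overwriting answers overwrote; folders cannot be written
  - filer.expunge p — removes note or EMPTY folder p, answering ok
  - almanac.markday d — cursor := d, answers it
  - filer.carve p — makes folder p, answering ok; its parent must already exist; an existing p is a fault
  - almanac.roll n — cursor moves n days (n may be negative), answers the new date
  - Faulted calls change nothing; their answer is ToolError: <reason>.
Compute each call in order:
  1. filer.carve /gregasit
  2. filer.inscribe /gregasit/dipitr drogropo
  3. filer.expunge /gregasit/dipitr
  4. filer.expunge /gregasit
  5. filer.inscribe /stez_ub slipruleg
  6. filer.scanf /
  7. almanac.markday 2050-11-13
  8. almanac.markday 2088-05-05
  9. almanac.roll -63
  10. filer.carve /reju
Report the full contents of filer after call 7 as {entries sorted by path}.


Answer: {stez_ub=slipruleg}

Derivation:
Calling carve passing p='/gregasit', and observe ok.
Next I call inscribe passing p='/gregasit/dipitr', c='drogropo', and observe created.
Then expunge passing p='/gregasit/dipitr', which returns ok.
I try expunge passing p='/gregasit', which returns ok.
Now I run inscribe passing p='/stez_ub', c='slipruleg', and see created.
Next I call scanf passing p='/', giving [stez_ub].
Next I call markday passing d='2050-11-13', yielding 2050-11-13.
Next I call markday passing d='2088-05-05', and get 2088-05-05.
Now I run roll passing n='-63', and observe 2088-03-03.
Now I run carve passing p='/reju', and observe ok.


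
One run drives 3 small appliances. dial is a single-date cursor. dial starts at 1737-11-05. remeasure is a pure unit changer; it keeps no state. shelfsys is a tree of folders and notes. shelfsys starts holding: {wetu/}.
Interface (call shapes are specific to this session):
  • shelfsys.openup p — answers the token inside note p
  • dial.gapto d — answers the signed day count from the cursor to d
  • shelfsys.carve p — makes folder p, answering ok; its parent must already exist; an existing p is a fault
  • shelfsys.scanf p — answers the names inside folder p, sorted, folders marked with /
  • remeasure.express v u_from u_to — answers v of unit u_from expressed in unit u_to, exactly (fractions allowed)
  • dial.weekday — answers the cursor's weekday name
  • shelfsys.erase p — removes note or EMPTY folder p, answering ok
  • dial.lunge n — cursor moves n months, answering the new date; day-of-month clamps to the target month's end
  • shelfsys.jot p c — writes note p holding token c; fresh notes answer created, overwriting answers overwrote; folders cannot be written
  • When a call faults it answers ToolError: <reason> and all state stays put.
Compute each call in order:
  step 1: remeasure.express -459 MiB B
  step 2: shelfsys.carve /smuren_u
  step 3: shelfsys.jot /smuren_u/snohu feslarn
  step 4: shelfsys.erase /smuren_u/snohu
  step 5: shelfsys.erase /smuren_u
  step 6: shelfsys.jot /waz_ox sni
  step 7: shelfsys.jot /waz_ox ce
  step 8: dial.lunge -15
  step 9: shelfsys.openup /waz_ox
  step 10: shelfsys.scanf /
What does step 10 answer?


$ remeasure.express v: -459 u_from: MiB u_to: B
:: -481296384
$ shelfsys.carve p: /smuren_u
:: ok
$ shelfsys.jot p: /smuren_u/snohu c: feslarn
:: created
$ shelfsys.erase p: /smuren_u/snohu
:: ok
$ shelfsys.erase p: /smuren_u
:: ok
$ shelfsys.jot p: /waz_ox c: sni
:: created
$ shelfsys.jot p: /waz_ox c: ce
:: overwrote
$ dial.lunge n: -15
:: 1736-08-05
$ shelfsys.openup p: /waz_ox
:: ce
$ shelfsys.scanf p: /
:: [waz_ox, wetu/]

Answer: [waz_ox, wetu/]


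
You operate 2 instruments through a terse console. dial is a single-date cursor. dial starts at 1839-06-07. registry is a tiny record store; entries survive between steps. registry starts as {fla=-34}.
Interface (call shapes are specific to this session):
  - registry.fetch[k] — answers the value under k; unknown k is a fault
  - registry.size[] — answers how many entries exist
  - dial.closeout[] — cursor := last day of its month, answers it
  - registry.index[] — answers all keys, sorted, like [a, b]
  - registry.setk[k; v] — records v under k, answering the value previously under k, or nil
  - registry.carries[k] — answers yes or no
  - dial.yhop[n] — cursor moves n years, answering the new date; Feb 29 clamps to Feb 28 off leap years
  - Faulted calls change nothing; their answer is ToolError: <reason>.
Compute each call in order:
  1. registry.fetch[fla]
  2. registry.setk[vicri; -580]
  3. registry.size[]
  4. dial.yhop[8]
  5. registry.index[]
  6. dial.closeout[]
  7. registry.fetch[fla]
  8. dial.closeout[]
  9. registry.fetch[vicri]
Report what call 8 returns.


Answer: 1847-06-30

Derivation:
Act: fetch[k=fla]
Obs: -34
Act: setk[k=vicri; v=-580]
Obs: nil
Act: size[]
Obs: 2
Act: yhop[n=8]
Obs: 1847-06-07
Act: index[]
Obs: [fla, vicri]
Act: closeout[]
Obs: 1847-06-30
Act: fetch[k=fla]
Obs: -34
Act: closeout[]
Obs: 1847-06-30
Act: fetch[k=vicri]
Obs: -580


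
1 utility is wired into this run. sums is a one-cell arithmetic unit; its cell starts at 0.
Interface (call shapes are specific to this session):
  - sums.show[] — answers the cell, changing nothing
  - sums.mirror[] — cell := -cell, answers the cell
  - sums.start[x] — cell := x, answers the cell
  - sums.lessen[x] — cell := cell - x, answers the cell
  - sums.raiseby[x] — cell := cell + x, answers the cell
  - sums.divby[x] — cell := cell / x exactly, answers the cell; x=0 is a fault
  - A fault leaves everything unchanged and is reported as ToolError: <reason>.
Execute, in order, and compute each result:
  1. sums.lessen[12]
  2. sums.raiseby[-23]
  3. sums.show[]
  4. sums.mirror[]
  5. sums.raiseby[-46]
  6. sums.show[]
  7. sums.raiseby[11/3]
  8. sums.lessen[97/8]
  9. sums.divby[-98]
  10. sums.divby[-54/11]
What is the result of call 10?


==> lessen(x=12)
<== -12
==> raiseby(x=-23)
<== -35
==> show()
<== -35
==> mirror()
<== 35
==> raiseby(x=-46)
<== -11
==> show()
<== -11
==> raiseby(x=11/3)
<== -22/3
==> lessen(x=97/8)
<== -467/24
==> divby(x=-98)
<== 467/2352
==> divby(x=-54/11)
<== -5137/127008

Answer: -5137/127008


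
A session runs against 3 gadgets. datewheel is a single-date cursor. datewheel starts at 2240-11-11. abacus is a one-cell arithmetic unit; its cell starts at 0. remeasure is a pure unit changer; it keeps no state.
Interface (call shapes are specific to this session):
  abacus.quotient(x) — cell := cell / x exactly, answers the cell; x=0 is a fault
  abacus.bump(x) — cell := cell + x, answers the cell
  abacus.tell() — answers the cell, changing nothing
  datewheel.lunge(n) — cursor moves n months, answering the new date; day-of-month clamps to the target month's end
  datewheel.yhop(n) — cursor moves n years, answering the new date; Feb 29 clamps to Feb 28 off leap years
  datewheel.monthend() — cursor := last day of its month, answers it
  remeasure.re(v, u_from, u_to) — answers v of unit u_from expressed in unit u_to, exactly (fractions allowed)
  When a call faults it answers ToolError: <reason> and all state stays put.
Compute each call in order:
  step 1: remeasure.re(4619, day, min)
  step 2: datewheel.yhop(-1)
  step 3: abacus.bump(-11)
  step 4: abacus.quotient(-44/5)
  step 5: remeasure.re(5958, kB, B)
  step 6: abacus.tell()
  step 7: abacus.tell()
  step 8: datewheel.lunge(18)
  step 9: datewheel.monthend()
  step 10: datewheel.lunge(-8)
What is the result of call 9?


Using remeasure.re(v=4619, u_from=day, u_to=min), and observe 6651360.
Calling datewheel.yhop(n=-1), yielding 2239-11-11.
Invoking abacus.bump(x=-11), yielding -11.
Invoking abacus.quotient(x=-44/5), and get 5/4.
Then remeasure.re(v=5958, u_from=kB, u_to=B): 5958000.
I run abacus.tell, yielding 5/4.
Invoking abacus.tell, giving 5/4.
I run datewheel.lunge(n=18): 2241-05-11.
I call datewheel.monthend, — result: 2241-05-31.
Next I call datewheel.lunge(n=-8), and observe 2240-09-30.

Answer: 2241-05-31


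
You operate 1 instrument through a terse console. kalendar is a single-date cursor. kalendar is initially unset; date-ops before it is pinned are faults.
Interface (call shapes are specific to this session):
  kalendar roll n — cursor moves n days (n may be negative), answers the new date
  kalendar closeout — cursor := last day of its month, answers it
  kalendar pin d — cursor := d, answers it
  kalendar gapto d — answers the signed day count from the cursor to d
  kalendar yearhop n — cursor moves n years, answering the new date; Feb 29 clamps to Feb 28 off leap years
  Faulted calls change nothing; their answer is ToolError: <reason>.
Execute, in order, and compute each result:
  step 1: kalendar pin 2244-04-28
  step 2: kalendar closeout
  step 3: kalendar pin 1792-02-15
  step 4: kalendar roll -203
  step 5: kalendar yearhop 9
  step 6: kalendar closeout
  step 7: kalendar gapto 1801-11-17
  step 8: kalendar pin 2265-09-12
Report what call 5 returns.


Answer: 1800-07-27

Derivation:
$ kalendar pin d: 2244-04-28
:: 2244-04-28
$ kalendar closeout
:: 2244-04-30
$ kalendar pin d: 1792-02-15
:: 1792-02-15
$ kalendar roll n: -203
:: 1791-07-27
$ kalendar yearhop n: 9
:: 1800-07-27
$ kalendar closeout
:: 1800-07-31
$ kalendar gapto d: 1801-11-17
:: 474
$ kalendar pin d: 2265-09-12
:: 2265-09-12


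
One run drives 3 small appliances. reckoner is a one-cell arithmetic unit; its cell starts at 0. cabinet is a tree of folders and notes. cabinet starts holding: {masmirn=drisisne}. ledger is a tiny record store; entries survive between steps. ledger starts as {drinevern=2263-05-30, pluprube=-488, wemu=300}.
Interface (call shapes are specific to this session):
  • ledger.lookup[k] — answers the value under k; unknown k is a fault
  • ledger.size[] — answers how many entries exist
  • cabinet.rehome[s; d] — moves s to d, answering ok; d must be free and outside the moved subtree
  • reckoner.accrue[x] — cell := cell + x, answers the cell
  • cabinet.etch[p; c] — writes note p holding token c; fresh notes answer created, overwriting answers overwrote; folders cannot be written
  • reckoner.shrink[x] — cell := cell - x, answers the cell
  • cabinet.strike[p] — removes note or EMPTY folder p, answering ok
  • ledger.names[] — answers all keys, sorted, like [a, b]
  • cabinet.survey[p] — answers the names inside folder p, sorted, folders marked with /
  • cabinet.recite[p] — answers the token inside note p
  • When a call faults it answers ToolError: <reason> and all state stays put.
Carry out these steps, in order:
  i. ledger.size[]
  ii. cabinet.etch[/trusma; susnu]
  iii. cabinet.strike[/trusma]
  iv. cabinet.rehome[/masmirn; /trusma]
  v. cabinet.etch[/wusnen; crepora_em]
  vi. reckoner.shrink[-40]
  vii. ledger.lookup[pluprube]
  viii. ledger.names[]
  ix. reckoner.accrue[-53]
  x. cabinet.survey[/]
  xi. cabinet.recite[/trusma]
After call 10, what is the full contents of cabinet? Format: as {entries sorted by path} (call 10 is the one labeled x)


Answer: {trusma=drisisne, wusnen=crepora_em}

Derivation:
> size
= 3
> etch /trusma susnu
= created
> strike /trusma
= ok
> rehome /masmirn /trusma
= ok
> etch /wusnen crepora_em
= created
> shrink -40
= 40
> lookup pluprube
= -488
> names
= [drinevern, pluprube, wemu]
> accrue -53
= -13
> survey /
= [trusma, wusnen]
> recite /trusma
= drisisne
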